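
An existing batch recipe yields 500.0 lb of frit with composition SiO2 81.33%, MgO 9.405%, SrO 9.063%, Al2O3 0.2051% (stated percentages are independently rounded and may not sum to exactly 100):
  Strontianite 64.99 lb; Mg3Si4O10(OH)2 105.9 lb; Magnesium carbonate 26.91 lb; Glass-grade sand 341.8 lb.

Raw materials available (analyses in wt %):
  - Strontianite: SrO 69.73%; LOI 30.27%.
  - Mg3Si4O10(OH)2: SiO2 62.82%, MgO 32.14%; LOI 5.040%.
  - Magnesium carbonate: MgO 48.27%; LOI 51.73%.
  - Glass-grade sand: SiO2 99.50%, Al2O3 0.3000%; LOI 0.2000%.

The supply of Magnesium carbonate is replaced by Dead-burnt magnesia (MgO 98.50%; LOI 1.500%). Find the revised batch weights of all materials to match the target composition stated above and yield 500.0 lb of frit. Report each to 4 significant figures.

In-progress results are printed, with 4-significant-figure rounding, when written out; the whole derivation carries exact precision at every stage. Each reported value is rounded just once; derived quantities (four oxide percentages, ignition loss, the yield, glass mass, totals) are rebuilt from the batch weights at 500.0 lb of glass in full precision precisely as stated by the problem or answer text.
Target oxide masses per 500.0 lb frit:
  SiO2: 81.33% × 500.0 = 406.6 lb
  MgO: 9.405% × 500.0 = 47.02 lb
  SrO: 9.063% × 500.0 = 45.32 lb
  Al2O3: 0.2051% × 500.0 = 1.026 lb
Oxide-by-oxide audit from the weights as reported, relative to the basis at hand (every target is met by its sum given rounding of the digits):
  SiO2: 105.9·0.6282 + 341.8·0.9950 = 406.6 lb (target 406.6 lb)
  MgO: 105.9·0.3214 + 13.19·0.9850 = 47.03 lb (target 47.02 lb)
  SrO: 64.99·0.6973 = 45.32 lb (target 45.32 lb)
  Al2O3: 341.8·0.003000 = 1.025 lb (target 1.026 lb)
Glass-mass bookkeeping: net batch after ignition = 500.0 lb (targets for the oxides total 500.0 lb; the stated basis being 500.0 lb — a pure rounding effect).
Summing the batch: Σ batch = 525.9 lb; Σ batch·LOI gives LOI loss = 25.89 lb; glass ÷ batch gives a yield of 95.08%.

Revised batch per 500.0 lb frit:
  Strontianite: 64.99 lb
  Mg3Si4O10(OH)2: 105.9 lb
  Dead-burnt magnesia: 13.19 lb
  Glass-grade sand: 341.8 lb
Total batch = 525.9 lb; LOI loss = 25.89 lb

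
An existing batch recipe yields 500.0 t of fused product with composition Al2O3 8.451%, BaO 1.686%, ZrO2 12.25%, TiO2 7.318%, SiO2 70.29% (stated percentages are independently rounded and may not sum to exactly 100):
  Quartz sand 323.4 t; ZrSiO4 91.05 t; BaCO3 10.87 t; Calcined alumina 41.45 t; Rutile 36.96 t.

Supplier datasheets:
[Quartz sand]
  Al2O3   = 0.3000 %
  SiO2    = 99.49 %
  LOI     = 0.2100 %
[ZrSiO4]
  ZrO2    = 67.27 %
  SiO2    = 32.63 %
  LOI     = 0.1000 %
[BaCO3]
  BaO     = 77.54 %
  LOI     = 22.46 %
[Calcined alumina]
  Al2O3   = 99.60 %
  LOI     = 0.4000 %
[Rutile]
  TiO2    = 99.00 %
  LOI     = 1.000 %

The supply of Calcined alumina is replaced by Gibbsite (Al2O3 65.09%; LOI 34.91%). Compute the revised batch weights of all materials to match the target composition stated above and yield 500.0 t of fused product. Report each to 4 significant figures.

Revised batch per 500.0 t fused product:
  Quartz sand: 323.4 t
  ZrSiO4: 91.05 t
  BaCO3: 10.87 t
  Gibbsite: 63.43 t
  Rutile: 36.96 t
Total batch = 525.7 t; LOI loss = 25.72 t

Intermediates are shown rounded off to 4 significant digits in the printout — every computation runs at exact precision at every stage — a single rounding completes every reported figure; the derived quantities (ignition loss, the totals, the yield, glass mass, five oxide percentages) are recomputed at full precision starting from the weights at 500.0 t of glass exactly as printed in the problem or answer text.
Oxide-by-oxide targets in 500.0 t fused product:
  Al2O3: 8.451% × 500.0 = 42.26 t
  BaO: 1.686% × 500.0 = 8.430 t
  ZrO2: 12.25% × 500.0 = 61.25 t
  TiO2: 7.318% × 500.0 = 36.59 t
  SiO2: 70.29% × 500.0 = 351.4 t
Balance tally, oxide-wise, applying the batch weights above, per the basis as stated (delivered sums recover each target given rounding of the digits):
  Al2O3: 323.4·0.003000 + 63.43·0.6509 = 42.26 t (target 42.26 t)
  BaO: 10.87·0.7754 = 8.429 t (target 8.430 t)
  ZrO2: 91.05·0.6727 = 61.25 t (target 61.25 t)
  TiO2: 36.96·0.9900 = 36.59 t (target 36.59 t)
  SiO2: 323.4·0.9949 + 91.05·0.3263 = 351.5 t (target 351.4 t)
Consistency of the glass mass: the batch minus its LOI: 500.0 t (targets for the oxides total 500.0 t; basis as stated: 500.0 t — gaps are rounding artifacts).
Adding the batch up: Σ batch = 525.7 t; LOI loss = Σ batch·LOI = 25.72 t; yield = glass ÷ total batch = 95.11%.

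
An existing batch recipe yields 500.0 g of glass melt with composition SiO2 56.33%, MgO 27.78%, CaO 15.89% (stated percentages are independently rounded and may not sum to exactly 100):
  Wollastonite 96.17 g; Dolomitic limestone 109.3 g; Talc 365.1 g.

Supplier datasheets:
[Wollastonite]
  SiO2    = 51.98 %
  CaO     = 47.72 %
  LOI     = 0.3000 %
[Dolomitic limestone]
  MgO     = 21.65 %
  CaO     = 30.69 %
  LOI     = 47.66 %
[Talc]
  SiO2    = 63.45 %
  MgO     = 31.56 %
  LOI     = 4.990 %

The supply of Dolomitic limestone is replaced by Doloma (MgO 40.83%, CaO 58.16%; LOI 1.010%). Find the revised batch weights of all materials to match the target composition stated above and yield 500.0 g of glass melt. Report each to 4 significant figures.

Revised batch per 500.0 g glass melt:
  Wollastonite: 95.98 g
  Doloma: 57.86 g
  Talc: 365.3 g
Total batch = 519.1 g; LOI loss = 19.10 g

The intermediate values are displayed, with 4-significant-digit rounding, as written — every computation maintains full float precision through every step. Each reported figure receives exactly one rounding — the derived quantities (the yield, the three compositions, glass mass, totals, LOI) are recomputed in full precision starting from the weights per 500.0 g of glass as written in either problem or answer.
Target masses of each oxide per 500.0 g glass melt:
  SiO2: 56.33% × 500.0 = 281.6 g
  MgO: 27.78% × 500.0 = 138.9 g
  CaO: 15.89% × 500.0 = 79.45 g
Oxide-by-oxide audit from the weights as reported, under the basis named above (sum by sum, the targets are met modulo rounding of the values):
  SiO2: 95.98·0.5198 + 365.3·0.6345 = 281.7 g (target 281.6 g)
  MgO: 57.86·0.4083 + 365.3·0.3156 = 138.9 g (target 138.9 g)
  CaO: 95.98·0.4772 + 57.86·0.5816 = 79.45 g (target 79.45 g)
Glass-mass bookkeeping: total charge less LOI = 500.0 g (the Σ of target masses is 500.0 g; the stated basis being 500.0 g — a pure rounding effect).
Batch total: Σ batch = 519.1 g; the LOI term Σ batch·LOI equals 19.10 g; yield, glass over the total, = 96.32%.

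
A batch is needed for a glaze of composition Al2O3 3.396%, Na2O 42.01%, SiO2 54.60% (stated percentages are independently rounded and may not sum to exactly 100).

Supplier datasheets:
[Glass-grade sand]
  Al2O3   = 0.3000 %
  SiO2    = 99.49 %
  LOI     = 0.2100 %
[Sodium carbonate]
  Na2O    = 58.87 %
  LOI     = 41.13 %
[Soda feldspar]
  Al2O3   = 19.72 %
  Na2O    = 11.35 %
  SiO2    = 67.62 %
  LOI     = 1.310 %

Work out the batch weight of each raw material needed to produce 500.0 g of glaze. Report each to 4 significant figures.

All arithmetic keeps exact precision from start to finish. Values along the way are displayed, rounded to 4 significant figures, within the worked lines. Every reported number is rounded only once; the derived quantities are computed in full precision (glass mass, the yield, totals, ignition loss, the three compositions) starting from the weights per 500.0 g of glass exactly as shown in problem or answer.
The oxide mass targets at 500.0 g glaze:
  Al2O3: 3.396% × 500.0 = 16.98 g
  Na2O: 42.01% × 500.0 = 210.0 g
  SiO2: 54.60% × 500.0 = 273.0 g
Per-oxide balance check using the reported weights, under the basis named above (each sum matches its target mass inside rounding margins):
  Al2O3: 218.1·0.003000 + 82.79·0.1972 = 16.98 g (target 16.98 g)
  Na2O: 340.8·0.5887 + 82.79·0.1135 = 210.0 g (target 210.0 g)
  SiO2: 218.1·0.9949 + 82.79·0.6762 = 273.0 g (target 273.0 g)
The glass-mass cross-check: batch total minus LOI = 500.0 g (the targets, summed, come to 500.0 g; with the basis standing at 500.0 g — differing by rounding only).
Summing the batch: Σ batch = 641.7 g; LOI removed, Σ of batch·LOI: 141.7 g; glass ÷ batch gives a yield of 77.92%.

Batch per 500.0 g glaze:
  Glass-grade sand: 218.1 g
  Sodium carbonate: 340.8 g
  Soda feldspar: 82.79 g
Total batch = 641.7 g; LOI loss = 141.7 g; yield = 77.92%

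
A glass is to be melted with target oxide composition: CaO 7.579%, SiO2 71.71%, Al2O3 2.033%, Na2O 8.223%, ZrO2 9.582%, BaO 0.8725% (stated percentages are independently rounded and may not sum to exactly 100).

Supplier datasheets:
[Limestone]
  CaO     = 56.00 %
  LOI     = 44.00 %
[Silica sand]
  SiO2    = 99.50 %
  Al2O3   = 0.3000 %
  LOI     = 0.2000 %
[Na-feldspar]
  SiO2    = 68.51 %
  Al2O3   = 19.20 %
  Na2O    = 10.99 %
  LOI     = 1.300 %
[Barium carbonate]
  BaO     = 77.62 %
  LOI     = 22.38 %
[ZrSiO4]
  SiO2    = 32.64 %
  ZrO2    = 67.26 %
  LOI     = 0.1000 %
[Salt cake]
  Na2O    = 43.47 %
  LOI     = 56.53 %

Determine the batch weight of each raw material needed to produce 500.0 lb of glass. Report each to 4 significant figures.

All internal work runs at full float precision in every operation — working values are printed (rounded to 4 significant digits) when written out. Every reported result includes exactly one rounding — the derived quantities, which include the totals, the six compositions, the yield, LOI, net glass mass, are carried in exact precision, as written in the problem or answer text, using the weight values at 500.0 lb of glass.
Oxide-by-oxide targets in 500.0 lb glass:
  CaO: 7.579% × 500.0 = 37.90 lb
  SiO2: 71.71% × 500.0 = 358.6 lb
  Al2O3: 2.033% × 500.0 = 10.16 lb
  Na2O: 8.223% × 500.0 = 41.12 lb
  ZrO2: 9.582% × 500.0 = 47.91 lb
  BaO: 0.8725% × 500.0 = 4.362 lb
Mass-balance tally per oxide applying the batch weights above, against the basis in use (sums match the target masses once rounding is allowed for):
  CaO: 67.67·0.5600 = 37.90 lb (target 37.90 lb)
  SiO2: 303.8·0.9950 + 48.20·0.6851 + 71.23·0.3264 = 358.6 lb (target 358.6 lb)
  Al2O3: 303.8·0.003000 + 48.20·0.1920 = 10.17 lb (target 10.16 lb)
  Na2O: 48.20·0.1099 + 82.40·0.4347 = 41.12 lb (target 41.12 lb)
  ZrO2: 71.23·0.6726 = 47.91 lb (target 47.91 lb)
  BaO: 5.620·0.7762 = 4.362 lb (target 4.362 lb)
Glass-mass bookkeeping: Σ batch − LOI loss = 500.0 lb (per-oxide target masses sum to 500.0 lb; stated basis 500.0 lb — deltas are rounding alone).
Summing the batch: Σ batch = 578.9 lb; ignition loss, Σ(batch × LOI) = 78.92 lb; as yield: glass ÷ batch → 86.37%.

Batch per 500.0 lb glass:
  Limestone: 67.67 lb
  Silica sand: 303.8 lb
  Na-feldspar: 48.20 lb
  Barium carbonate: 5.620 lb
  ZrSiO4: 71.23 lb
  Salt cake: 82.40 lb
Total batch = 578.9 lb; LOI loss = 78.92 lb; yield = 86.37%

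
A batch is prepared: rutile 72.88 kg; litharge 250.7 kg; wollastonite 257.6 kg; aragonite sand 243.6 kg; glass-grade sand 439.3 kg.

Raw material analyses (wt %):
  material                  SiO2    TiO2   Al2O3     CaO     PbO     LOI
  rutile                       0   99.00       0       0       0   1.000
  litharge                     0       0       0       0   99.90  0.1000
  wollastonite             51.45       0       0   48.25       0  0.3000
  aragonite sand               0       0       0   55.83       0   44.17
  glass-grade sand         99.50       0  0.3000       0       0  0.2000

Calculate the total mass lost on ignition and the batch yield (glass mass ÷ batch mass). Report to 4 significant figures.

LOI loss = 110.2 kg; glass = 1154 kg; yield = 91.28%

The intermediate values are shown (rounded to 4 significant digits) between the steps. All internal work holds full precision in all steps; exactly one rounding goes into every reported number — the derived quantities, including LOI, the yield, the five compositions, the totals, glass mass, are re-derived using the weight values at 1154 kg of glass at exact precision, as they appear in the problem or the answer.
Ignition loss by material:
  rutile: 72.88 × 0.01000 = 0.7288 kg
  litharge: 250.7 × 0.001000 = 0.2507 kg
  wollastonite: 257.6 × 0.003000 = 0.7728 kg
  aragonite sand: 243.6 × 0.4417 = 107.6 kg
  glass-grade sand: 439.3 × 0.002000 = 0.8786 kg
Total LOI = 110.2 kg
Glass = batch − LOI = 1264 − 110.2 = 1154 kg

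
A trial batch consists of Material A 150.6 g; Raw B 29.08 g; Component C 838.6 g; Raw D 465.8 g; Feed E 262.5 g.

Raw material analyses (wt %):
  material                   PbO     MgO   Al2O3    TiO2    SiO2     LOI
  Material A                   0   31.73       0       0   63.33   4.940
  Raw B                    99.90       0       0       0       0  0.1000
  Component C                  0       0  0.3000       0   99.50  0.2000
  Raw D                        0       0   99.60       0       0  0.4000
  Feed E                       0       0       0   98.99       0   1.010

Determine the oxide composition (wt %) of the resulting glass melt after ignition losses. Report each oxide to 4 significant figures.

Rounding to four significant digits extends to each intermediate as displayed. The whole derivation maintains full float precision throughout; each reported number is rounded once only; all derived quantities, including the five compositions, glass mass, the yield, totals, ignition loss, are recomputed starting from the weights per 1733 g of glass in full float precision, exactly as shown in the problem or answer text.
Mass of each oxide from the mix:
  PbO: 29.08·0.9990 = 29.05 g
  MgO: 150.6·0.3173 = 47.79 g
  Al2O3: 838.6·0.003000 + 465.8·0.9960 = 466.5 g
  TiO2: 262.5·0.9899 = 259.8 g
  SiO2: 150.6·0.6333 + 838.6·0.9950 = 929.8 g
LOI: 150.6·0.04940 + 29.08·0.001000 + 838.6·0.002000 + 465.8·0.004000 + 262.5·0.01010 = 13.66 g
Resulting glass, batch − LOI: 1747 − 13.66 = 1733 g (the oxide masses sum to this)
percent by weight: oxide/glass ×100

Glass mass = 1733 g (batch 1747 − LOI 13.66).
Composition: PbO 1.676%, MgO 2.758%, Al2O3 26.92%, TiO2 14.99%, SiO2 53.65%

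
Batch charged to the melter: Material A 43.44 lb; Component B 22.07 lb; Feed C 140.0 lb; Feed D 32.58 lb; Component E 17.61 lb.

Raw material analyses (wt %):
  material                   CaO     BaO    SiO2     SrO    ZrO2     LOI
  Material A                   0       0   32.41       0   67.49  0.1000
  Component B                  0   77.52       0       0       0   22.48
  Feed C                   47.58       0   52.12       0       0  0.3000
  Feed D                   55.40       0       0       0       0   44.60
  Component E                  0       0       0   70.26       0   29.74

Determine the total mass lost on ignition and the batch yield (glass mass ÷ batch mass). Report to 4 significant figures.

The intermediate values are shown rounded to 4 significant digits in the working; all internal work holds full float precision at all times — every reported figure takes exactly one rounding; derived quantities (the totals, the yield, the five compositions, net glass mass, LOI) are carried at exact precision from the batch weights at 230.5 lb of glass, as quoted within the problem or the answer.
Per-material ignition loss:
  Material A: 43.44 × 0.001000 = 0.04344 lb
  Component B: 22.07 × 0.2248 = 4.961 lb
  Feed C: 140.0 × 0.003000 = 0.4200 lb
  Feed D: 32.58 × 0.4460 = 14.53 lb
  Component E: 17.61 × 0.2974 = 5.237 lb
Total LOI = 25.19 lb
Glass = batch − LOI = 255.7 − 25.19 = 230.5 lb

LOI loss = 25.19 lb; glass = 230.5 lb; yield = 90.15%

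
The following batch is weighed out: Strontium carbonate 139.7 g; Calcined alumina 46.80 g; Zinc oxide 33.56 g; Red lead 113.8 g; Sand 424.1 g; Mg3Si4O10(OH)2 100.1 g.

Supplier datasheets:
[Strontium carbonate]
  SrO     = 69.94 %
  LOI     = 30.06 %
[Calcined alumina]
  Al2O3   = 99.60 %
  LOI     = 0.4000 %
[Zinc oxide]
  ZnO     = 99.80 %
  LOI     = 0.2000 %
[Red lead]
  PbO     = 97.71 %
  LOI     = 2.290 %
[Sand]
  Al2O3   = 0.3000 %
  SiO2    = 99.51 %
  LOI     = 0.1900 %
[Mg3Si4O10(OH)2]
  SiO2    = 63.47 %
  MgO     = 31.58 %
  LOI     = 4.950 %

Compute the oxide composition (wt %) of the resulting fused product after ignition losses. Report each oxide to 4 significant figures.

The whole derivation keeps full precision from first step to last. Intermediates appear rounded off to 4 significant figures in the printout. Every reported result receives exactly one rounding; all derived quantities, which include ignition loss, yield, glass mass, totals, six oxide percentages, are rebuilt at exact precision, as given in the question or the answer, using the weight values at 807.4 g of glass.
Mass of each oxide from the mix:
  Al2O3: 46.80·0.9960 + 424.1·0.003000 = 47.89 g
  SiO2: 424.1·0.9951 + 100.1·0.6347 = 485.6 g
  MgO: 100.1·0.3158 = 31.61 g
  PbO: 113.8·0.9771 = 111.2 g
  SrO: 139.7·0.6994 = 97.71 g
  ZnO: 33.56·0.9980 = 33.49 g
LOI: 139.7·0.3006 + 46.80·0.004000 + 33.56·0.002000 + 113.8·0.02290 + 424.1·0.001900 + 100.1·0.04950 = 50.61 g
Glass = total batch minus LOI = 858.1 − 50.61 = 807.4 g (= the summed oxide contributions)
each oxide over glass, ×100, is wt %

Glass mass = 807.4 g (batch 858.1 − LOI 50.61).
Composition: Al2O3 5.930%, SiO2 60.13%, MgO 3.915%, PbO 13.77%, SrO 12.10%, ZnO 4.148%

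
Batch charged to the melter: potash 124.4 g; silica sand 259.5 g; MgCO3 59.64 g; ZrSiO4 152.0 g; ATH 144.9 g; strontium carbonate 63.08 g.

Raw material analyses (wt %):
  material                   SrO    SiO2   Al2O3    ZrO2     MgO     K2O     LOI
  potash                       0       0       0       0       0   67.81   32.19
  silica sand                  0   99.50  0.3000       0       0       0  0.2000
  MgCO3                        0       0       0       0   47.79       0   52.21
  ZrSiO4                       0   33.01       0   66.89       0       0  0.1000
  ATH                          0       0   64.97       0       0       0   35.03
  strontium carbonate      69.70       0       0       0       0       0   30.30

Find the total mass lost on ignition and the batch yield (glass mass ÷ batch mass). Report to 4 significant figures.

LOI loss = 141.7 g; glass = 661.8 g; yield = 82.36%

Intermediates are shown (rounded to four significant digits) in the working. All internal work runs at exact precision in all steps; exactly one rounding lands on each reported result; all derived quantities are carried at full float precision (glass mass, the totals, ignition loss, the yield, the six compositions) from the batch weights on 661.8 g of glass as quoted within the problem or the answer.
Loss on ignition, line by line:
  potash: 124.4 × 0.3219 = 40.04 g
  silica sand: 259.5 × 0.002000 = 0.5190 g
  MgCO3: 59.64 × 0.5221 = 31.14 g
  ZrSiO4: 152.0 × 0.001000 = 0.1520 g
  ATH: 144.9 × 0.3503 = 50.76 g
  strontium carbonate: 63.08 × 0.3030 = 19.11 g
Total LOI = 141.7 g
Glass = batch − LOI = 803.5 − 141.7 = 661.8 g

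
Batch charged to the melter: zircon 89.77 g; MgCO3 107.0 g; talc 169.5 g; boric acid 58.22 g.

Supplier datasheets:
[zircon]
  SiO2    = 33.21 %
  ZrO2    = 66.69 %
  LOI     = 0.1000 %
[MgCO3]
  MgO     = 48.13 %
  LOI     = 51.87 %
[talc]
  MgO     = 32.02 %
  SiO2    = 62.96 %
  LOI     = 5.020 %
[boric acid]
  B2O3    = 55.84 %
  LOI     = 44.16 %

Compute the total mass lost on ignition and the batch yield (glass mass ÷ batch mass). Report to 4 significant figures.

Working values are printed, rounded to 4 significant digits, on the page; every computation carries exact precision in all steps; a single rounding yields every reported figure. All derived quantities are rebuilt from the batch weights on 334.7 g of glass at exact precision (the four compositions, net glass mass, yield, ignition loss, the totals) as given in either problem or answer.
Each material's LOI contribution:
  zircon: 89.77 × 0.001000 = 0.08977 g
  MgCO3: 107.0 × 0.5187 = 55.50 g
  talc: 169.5 × 0.05020 = 8.509 g
  boric acid: 58.22 × 0.4416 = 25.71 g
Total LOI = 89.81 g
Glass = batch − LOI = 424.5 − 89.81 = 334.7 g

LOI loss = 89.81 g; glass = 334.7 g; yield = 78.84%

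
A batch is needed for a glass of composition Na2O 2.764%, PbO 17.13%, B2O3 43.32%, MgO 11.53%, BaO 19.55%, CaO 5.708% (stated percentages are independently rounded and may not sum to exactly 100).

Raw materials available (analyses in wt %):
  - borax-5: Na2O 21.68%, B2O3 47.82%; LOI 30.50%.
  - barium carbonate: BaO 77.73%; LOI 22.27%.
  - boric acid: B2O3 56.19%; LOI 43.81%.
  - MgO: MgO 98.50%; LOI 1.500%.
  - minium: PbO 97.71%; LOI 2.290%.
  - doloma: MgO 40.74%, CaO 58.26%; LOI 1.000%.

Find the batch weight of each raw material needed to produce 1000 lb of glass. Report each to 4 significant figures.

Batch per 1000 lb glass:
  borax-5: 127.5 lb
  barium carbonate: 251.5 lb
  boric acid: 662.5 lb
  MgO: 76.53 lb
  minium: 175.3 lb
  doloma: 97.97 lb
Total batch = 1391 lb; LOI loss = 391.3 lb; yield = 71.88%

All arithmetic keeps exact precision from first step to last; working values appear rounded to 4 significant figures on the page; each reported number sees exactly one rounding. The derived quantities, including six oxide percentages, ignition loss, yield, totals, net glass mass, are re-derived from the batch weights for 1000 lb of glass at full precision, precisely as stated by the question or the answer.
The oxide mass targets at 1000 lb glass:
  Na2O: 2.764% × 1000 = 27.64 lb
  PbO: 17.13% × 1000 = 171.3 lb
  B2O3: 43.32% × 1000 = 433.2 lb
  MgO: 11.53% × 1000 = 115.3 lb
  BaO: 19.55% × 1000 = 195.5 lb
  CaO: 5.708% × 1000 = 57.08 lb
A balance pass over the oxides, working from each reported weight, on the stated basis (oxide sums agree with the targets net of answer rounding effects):
  Na2O: 127.5·0.2168 = 27.64 lb (target 27.64 lb)
  PbO: 175.3·0.9771 = 171.3 lb (target 171.3 lb)
  B2O3: 127.5·0.4782 + 662.5·0.5619 = 433.2 lb (target 433.2 lb)
  MgO: 76.53·0.9850 + 97.97·0.4074 = 115.3 lb (target 115.3 lb)
  BaO: 251.5·0.7773 = 195.5 lb (target 195.5 lb)
  CaO: 97.97·0.5826 = 57.08 lb (target 57.08 lb)
The glass-mass cross-check: Σ batch − LOI loss = 1000 lb (targets for the oxides total 1000 lb; against the stated basis, 1000 lb — differing by rounding only).
Summing the batch: Σ batch = 1391 lb; loss to ignition Σ batch·LOI = 391.3 lb; as yield: glass ÷ batch → 71.88%.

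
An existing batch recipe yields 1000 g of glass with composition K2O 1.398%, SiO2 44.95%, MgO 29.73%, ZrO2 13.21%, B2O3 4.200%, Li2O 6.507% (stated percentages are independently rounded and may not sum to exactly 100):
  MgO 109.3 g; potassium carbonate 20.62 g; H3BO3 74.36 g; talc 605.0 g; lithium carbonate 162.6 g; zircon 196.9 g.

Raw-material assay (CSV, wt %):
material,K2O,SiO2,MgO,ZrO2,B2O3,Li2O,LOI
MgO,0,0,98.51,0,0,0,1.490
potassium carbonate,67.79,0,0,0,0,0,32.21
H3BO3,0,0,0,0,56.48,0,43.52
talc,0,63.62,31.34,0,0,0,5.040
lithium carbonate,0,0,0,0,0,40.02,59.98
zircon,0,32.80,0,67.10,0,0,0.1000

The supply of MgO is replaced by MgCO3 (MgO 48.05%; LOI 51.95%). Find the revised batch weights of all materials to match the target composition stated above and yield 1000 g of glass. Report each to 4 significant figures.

Revised batch per 1000 g glass:
  MgCO3: 224.1 g
  potassium carbonate: 20.62 g
  H3BO3: 74.36 g
  talc: 605.0 g
  lithium carbonate: 162.6 g
  zircon: 196.9 g
Total batch = 1284 g; LOI loss = 283.6 g

Mid-chain values are displayed, rounded to 4 significant figures, across the worked steps — the working math maintains full precision from first step to last — each reported figure takes just one rounding; derived quantities (six oxide percentages, net glass mass, the totals, LOI, the yield) are computed at exact precision from the weighed amounts per 1000 g of glass exactly as printed in problem or answer.
Per-oxide target masses for 1000 g glass:
  K2O: 1.398% × 1000 = 13.98 g
  SiO2: 44.95% × 1000 = 449.5 g
  MgO: 29.73% × 1000 = 297.3 g
  ZrO2: 13.21% × 1000 = 132.1 g
  B2O3: 4.200% × 1000 = 42.00 g
  Li2O: 6.507% × 1000 = 65.07 g
Verifying the oxide balance working from each reported weight, at the basis given (every target is met by its sum up to rounding of the answer):
  K2O: 20.62·0.6779 = 13.98 g (target 13.98 g)
  SiO2: 605.0·0.6362 + 196.9·0.3280 = 449.5 g (target 449.5 g)
  MgO: 224.1·0.4805 + 605.0·0.3134 = 297.3 g (target 297.3 g)
  ZrO2: 196.9·0.6710 = 132.1 g (target 132.1 g)
  B2O3: 74.36·0.5648 = 42.00 g (target 42.00 g)
  Li2O: 162.6·0.4002 = 65.07 g (target 65.07 g)
Consistency of the glass mass: the batch minus its LOI: 999.9 g (summing oxide targets gives 1000 g; against the stated basis, 1000 g — rounding explains the deltas).
Total batch = Σ batch = 1284 g; loss to ignition Σ batch·LOI = 283.6 g; the yield ratio, glass ÷ batch: 77.90%.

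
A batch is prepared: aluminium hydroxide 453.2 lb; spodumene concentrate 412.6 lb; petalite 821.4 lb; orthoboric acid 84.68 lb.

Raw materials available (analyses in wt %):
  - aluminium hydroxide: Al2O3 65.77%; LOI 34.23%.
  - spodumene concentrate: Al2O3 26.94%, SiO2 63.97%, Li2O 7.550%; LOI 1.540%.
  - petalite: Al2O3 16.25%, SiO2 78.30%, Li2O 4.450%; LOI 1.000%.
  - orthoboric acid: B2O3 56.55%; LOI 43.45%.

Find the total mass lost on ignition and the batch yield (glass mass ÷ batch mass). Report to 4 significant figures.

LOI loss = 206.5 lb; glass = 1565 lb; yield = 88.35%

Working values are printed rounded to four significant figures between the steps; all internal work holds full precision from start to finish. Each reported value is rounded once only. The derived quantities are rebuilt starting from the weights per 1565 lb of glass in exact precision (LOI, totals, four oxide percentages, yield, glass mass), as quoted within the problem or answer text.
Per-material ignition loss:
  aluminium hydroxide: 453.2 × 0.3423 = 155.1 lb
  spodumene concentrate: 412.6 × 0.01540 = 6.354 lb
  petalite: 821.4 × 0.01000 = 8.214 lb
  orthoboric acid: 84.68 × 0.4345 = 36.79 lb
Total LOI = 206.5 lb
Glass = batch − LOI = 1772 − 206.5 = 1565 lb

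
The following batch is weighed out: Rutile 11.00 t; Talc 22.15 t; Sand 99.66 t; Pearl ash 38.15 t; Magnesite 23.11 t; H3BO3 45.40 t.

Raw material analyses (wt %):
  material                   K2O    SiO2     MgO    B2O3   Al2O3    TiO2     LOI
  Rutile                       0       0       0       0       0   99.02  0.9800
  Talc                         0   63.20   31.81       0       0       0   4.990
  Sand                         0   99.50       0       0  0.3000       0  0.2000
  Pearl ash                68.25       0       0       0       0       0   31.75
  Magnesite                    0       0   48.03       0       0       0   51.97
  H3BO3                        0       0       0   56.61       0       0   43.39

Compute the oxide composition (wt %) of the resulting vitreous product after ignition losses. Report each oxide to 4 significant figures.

Every computation carries full float precision throughout; intermediates are printed (rounded to 4 significant digits) when written out — exactly one rounding lands on every reported value; all derived quantities are computed from the weighed amounts at 194.2 t of glass at exact precision (LOI, net glass mass, yield, six oxide percentages, totals) precisely as stated by question or answer.
Per-oxide mass from batch:
  K2O: 38.15·0.6825 = 26.04 t
  SiO2: 22.15·0.6320 + 99.66·0.9950 = 113.2 t
  MgO: 22.15·0.3181 + 23.11·0.4803 = 18.15 t
  B2O3: 45.40·0.5661 = 25.70 t
  Al2O3: 99.66·0.003000 = 0.2990 t
  TiO2: 11.00·0.9902 = 10.89 t
LOI: 11.00·0.009800 + 22.15·0.04990 + 99.66·0.002000 + 38.15·0.3175 + 23.11·0.5197 + 45.40·0.4339 = 45.23 t
Resulting glass, batch − LOI: 239.5 − 45.23 = 194.2 t (= Σ oxide masses)
wt %: oxide over glass, times 100

Glass mass = 194.2 t (batch 239.5 − LOI 45.23).
Composition: K2O 13.41%, SiO2 58.26%, MgO 9.342%, B2O3 13.23%, Al2O3 0.1539%, TiO2 5.608%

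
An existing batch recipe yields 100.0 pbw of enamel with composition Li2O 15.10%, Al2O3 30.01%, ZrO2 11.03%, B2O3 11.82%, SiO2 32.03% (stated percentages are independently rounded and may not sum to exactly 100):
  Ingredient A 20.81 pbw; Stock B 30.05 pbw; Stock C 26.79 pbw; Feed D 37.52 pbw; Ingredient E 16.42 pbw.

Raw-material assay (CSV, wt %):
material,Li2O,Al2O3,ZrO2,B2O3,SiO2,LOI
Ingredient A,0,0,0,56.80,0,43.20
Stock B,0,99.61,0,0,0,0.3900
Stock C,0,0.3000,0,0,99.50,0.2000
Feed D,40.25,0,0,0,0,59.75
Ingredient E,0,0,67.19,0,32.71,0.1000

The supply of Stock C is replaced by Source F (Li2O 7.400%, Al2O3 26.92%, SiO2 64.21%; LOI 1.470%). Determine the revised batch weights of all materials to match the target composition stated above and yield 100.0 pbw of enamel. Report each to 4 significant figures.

Revised batch per 100.0 pbw enamel:
  Ingredient A: 20.81 pbw
  Stock B: 18.91 pbw
  Source F: 41.52 pbw
  Feed D: 29.88 pbw
  Ingredient E: 16.42 pbw
Total batch = 127.5 pbw; LOI loss = 27.54 pbw

Intermediates are displayed rounded to four significant digits at each printed step; each numeric step holds exact precision in all steps — exactly one rounding goes into each reported figure; all derived quantities are computed in exact precision (net glass mass, totals, the yield, the five compositions, ignition loss) from the weighed amounts for 100.0 pbw of glass as set out in either problem or answer.
Target masses of each oxide per 100.0 pbw enamel:
  Li2O: 15.10% × 100.0 = 15.10 pbw
  Al2O3: 30.01% × 100.0 = 30.01 pbw
  ZrO2: 11.03% × 100.0 = 11.03 pbw
  B2O3: 11.82% × 100.0 = 11.82 pbw
  SiO2: 32.03% × 100.0 = 32.03 pbw
Sums-versus-targets review with the batch weights as given, at the basis given (sums match the target masses net of answer rounding effects):
  Li2O: 41.52·0.07400 + 29.88·0.4025 = 15.10 pbw (target 15.10 pbw)
  Al2O3: 18.91·0.9961 + 41.52·0.2692 = 30.01 pbw (target 30.01 pbw)
  ZrO2: 16.42·0.6719 = 11.03 pbw (target 11.03 pbw)
  B2O3: 20.81·0.5680 = 11.82 pbw (target 11.82 pbw)
  SiO2: 41.52·0.6421 + 16.42·0.3271 = 32.03 pbw (target 32.03 pbw)
Glass mass check: batch total minus LOI = 100.0 pbw (oxide target masses add up to 99.99 pbw; against the stated basis, 100.0 pbw — deltas are rounding alone).
Summing the batch: Σ batch = 127.5 pbw; loss to ignition Σ batch·LOI = 27.54 pbw; yield = glass ÷ total batch = 78.40%.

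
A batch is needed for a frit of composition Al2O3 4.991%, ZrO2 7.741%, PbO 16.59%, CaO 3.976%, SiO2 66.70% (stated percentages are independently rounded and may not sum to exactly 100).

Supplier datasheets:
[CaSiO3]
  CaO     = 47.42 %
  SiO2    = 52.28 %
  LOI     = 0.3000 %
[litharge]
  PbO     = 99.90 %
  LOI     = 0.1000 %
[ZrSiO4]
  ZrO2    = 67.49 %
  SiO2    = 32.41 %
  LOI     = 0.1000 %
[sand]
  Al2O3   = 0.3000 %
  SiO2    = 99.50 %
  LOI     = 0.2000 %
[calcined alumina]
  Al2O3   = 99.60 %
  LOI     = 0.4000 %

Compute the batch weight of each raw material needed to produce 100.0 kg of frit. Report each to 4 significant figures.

Every computation keeps full precision in every operation. In-progress results appear (rounded to four significant figures) across the worked steps; each reported value takes a single rounding. The derived quantities, including five oxide percentages, the yield, the totals, glass mass, ignition loss, are rebuilt starting from the weights per 100.0 kg of glass at full float precision as given in the problem or answer text.
Per-oxide target masses for 100.0 kg frit:
  Al2O3: 4.991% × 100.0 = 4.991 kg
  ZrO2: 7.741% × 100.0 = 7.741 kg
  PbO: 16.59% × 100.0 = 16.59 kg
  CaO: 3.976% × 100.0 = 3.976 kg
  SiO2: 66.70% × 100.0 = 66.70 kg
Balance tally, oxide-wise, given the weights on record, against the basis in use (sum by sum, the targets are met up to rounding of the answer):
  Al2O3: 58.89·0.003000 + 4.834·0.9960 = 4.991 kg (target 4.991 kg)
  ZrO2: 11.47·0.6749 = 7.741 kg (target 7.741 kg)
  PbO: 16.61·0.9990 = 16.59 kg (target 16.59 kg)
  CaO: 8.385·0.4742 = 3.976 kg (target 3.976 kg)
  SiO2: 8.385·0.5228 + 11.47·0.3241 + 58.89·0.9950 = 66.70 kg (target 66.70 kg)
Auditing the glass mass value: total batch − LOI = 100.0 kg (oxide target masses add up to 100.0 kg; with the basis standing at 100.0 kg — rounding explains the deltas).
Whole-batch sum: Σ batch = 100.2 kg; LOI removed, Σ of batch·LOI: 0.1904 kg; yield: glass divided by total = 99.81%.

Batch per 100.0 kg frit:
  CaSiO3: 8.385 kg
  litharge: 16.61 kg
  ZrSiO4: 11.47 kg
  sand: 58.89 kg
  calcined alumina: 4.834 kg
Total batch = 100.2 kg; LOI loss = 0.1904 kg; yield = 99.81%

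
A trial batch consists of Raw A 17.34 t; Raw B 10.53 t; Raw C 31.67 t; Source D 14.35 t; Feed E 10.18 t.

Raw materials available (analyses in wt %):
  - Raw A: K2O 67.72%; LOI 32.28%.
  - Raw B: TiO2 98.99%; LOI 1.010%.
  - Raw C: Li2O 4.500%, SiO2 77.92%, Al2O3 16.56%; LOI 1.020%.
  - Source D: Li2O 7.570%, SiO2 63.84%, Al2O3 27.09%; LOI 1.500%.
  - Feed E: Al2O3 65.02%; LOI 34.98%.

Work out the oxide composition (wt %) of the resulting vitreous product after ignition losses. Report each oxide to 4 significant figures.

Glass mass = 74.27 t (batch 84.07 − LOI 9.803).
Composition: Li2O 3.382%, TiO2 14.04%, SiO2 45.56%, K2O 15.81%, Al2O3 21.21%

All arithmetic keeps exact precision at all times — mid-chain values appear, rounded to four significant figures, at each printed step. Every reported number is rounded a single time — all derived quantities, which include the five compositions, totals, yield, LOI, glass mass, are re-derived in full precision, as given in the problem or answer text, starting from the weights per 74.27 t of glass.
Oxide masses out of the charge:
  Li2O: 31.67·0.04500 + 14.35·0.07570 = 2.511 t
  TiO2: 10.53·0.9899 = 10.42 t
  SiO2: 31.67·0.7792 + 14.35·0.6384 = 33.84 t
  K2O: 17.34·0.6772 = 11.74 t
  Al2O3: 31.67·0.1656 + 14.35·0.2709 + 10.18·0.6502 = 15.75 t
LOI: 17.34·0.3228 + 10.53·0.01010 + 31.67·0.01020 + 14.35·0.01500 + 10.18·0.3498 = 9.803 t
Glass = total batch minus LOI = 84.07 − 9.803 = 74.27 t (consistent with Σ oxide mass)
wt %: oxide over glass, times 100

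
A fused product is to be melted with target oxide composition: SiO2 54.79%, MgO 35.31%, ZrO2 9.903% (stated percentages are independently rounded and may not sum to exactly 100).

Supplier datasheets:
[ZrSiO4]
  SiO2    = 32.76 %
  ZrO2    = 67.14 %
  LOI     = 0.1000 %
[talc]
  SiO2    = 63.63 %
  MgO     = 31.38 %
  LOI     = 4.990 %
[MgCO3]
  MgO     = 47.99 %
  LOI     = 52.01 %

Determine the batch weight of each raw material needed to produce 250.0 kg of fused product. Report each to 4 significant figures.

Batch per 250.0 kg fused product:
  ZrSiO4: 36.87 kg
  talc: 196.3 kg
  MgCO3: 55.60 kg
Total batch = 288.8 kg; LOI loss = 38.75 kg; yield = 86.58%

The intermediate values are displayed, rounded to 4 significant figures, between the steps. All arithmetic maintains full precision at all times; each reported value takes just one rounding. All derived quantities are rebuilt at full precision (the yield, the three compositions, ignition loss, glass mass, the totals) starting from the weights for 250.0 kg of glass as written in either problem or answer.
Target oxide masses per 250.0 kg fused product:
  SiO2: 54.79% × 250.0 = 137.0 kg
  MgO: 35.31% × 250.0 = 88.28 kg
  ZrO2: 9.903% × 250.0 = 24.76 kg
Per-oxide balance check on the weights just shown, against the basis in use (sum by sum, the targets are met exact up to rounding of places):
  SiO2: 36.87·0.3276 + 196.3·0.6363 = 137.0 kg (target 137.0 kg)
  MgO: 196.3·0.3138 + 55.60·0.4799 = 88.28 kg (target 88.28 kg)
  ZrO2: 36.87·0.6714 = 24.75 kg (target 24.76 kg)
Glass-mass closure: batch Σ − ignition loss = 250.0 kg (the Σ of target masses is 250.0 kg; versus the stated basis of 250.0 kg — differing by rounding only).
Batch total: Σ batch = 288.8 kg; LOI removed, Σ of batch·LOI: 38.75 kg; as yield: glass ÷ batch → 86.58%.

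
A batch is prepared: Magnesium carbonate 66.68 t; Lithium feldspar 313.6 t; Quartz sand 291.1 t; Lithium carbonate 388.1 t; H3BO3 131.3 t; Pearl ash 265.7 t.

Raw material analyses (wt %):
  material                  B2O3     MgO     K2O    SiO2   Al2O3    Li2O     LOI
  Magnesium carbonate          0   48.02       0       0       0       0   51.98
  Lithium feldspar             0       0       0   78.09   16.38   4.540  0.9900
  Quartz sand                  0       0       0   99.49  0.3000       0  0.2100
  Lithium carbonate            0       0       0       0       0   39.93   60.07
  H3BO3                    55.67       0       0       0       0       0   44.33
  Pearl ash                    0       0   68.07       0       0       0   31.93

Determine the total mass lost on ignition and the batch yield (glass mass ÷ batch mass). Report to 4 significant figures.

LOI loss = 414.6 t; glass = 1042 t; yield = 71.54%

The whole derivation carries exact precision in all steps. The intermediate values appear rounded to four significant figures on the page. A single rounding yields every reported number; derived quantities (the totals, LOI, the six compositions, the yield, net glass mass) are recomputed starting from the weights per 1042 t of glass at exact precision, as written in the problem or the answer.
Per-material ignition loss:
  Magnesium carbonate: 66.68 × 0.5198 = 34.66 t
  Lithium feldspar: 313.6 × 0.009900 = 3.105 t
  Quartz sand: 291.1 × 0.002100 = 0.6113 t
  Lithium carbonate: 388.1 × 0.6007 = 233.1 t
  H3BO3: 131.3 × 0.4433 = 58.21 t
  Pearl ash: 265.7 × 0.3193 = 84.84 t
Total LOI = 414.6 t
Glass = batch − LOI = 1456 − 414.6 = 1042 t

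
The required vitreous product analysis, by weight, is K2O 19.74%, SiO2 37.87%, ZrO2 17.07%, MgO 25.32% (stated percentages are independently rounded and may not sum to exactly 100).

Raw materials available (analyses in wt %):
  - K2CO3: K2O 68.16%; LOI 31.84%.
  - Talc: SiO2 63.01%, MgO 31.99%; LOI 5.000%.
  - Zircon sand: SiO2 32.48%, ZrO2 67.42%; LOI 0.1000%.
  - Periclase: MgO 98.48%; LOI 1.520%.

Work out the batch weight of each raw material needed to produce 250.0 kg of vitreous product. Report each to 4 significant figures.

Every computation runs at exact precision from start to finish — intermediates are shown, rounded to four significant digits, in the printout — every reported figure is rounded just once — derived quantities, which include ignition loss, four oxide percentages, the totals, glass mass, the yield, are recomputed in exact precision, exactly as shown in the problem or answer text, starting from the weights at 250.0 kg of glass.
Target masses of each oxide per 250.0 kg vitreous product:
  K2O: 19.74% × 250.0 = 49.35 kg
  SiO2: 37.87% × 250.0 = 94.68 kg
  ZrO2: 17.07% × 250.0 = 42.68 kg
  MgO: 25.32% × 250.0 = 63.30 kg
Balance tally, oxide-wise, on the weights just shown, relative to the basis at hand (oxide sums agree with the targets inside rounding margins):
  K2O: 72.40·0.6816 = 49.35 kg (target 49.35 kg)
  SiO2: 117.6·0.6301 + 63.30·0.3248 = 94.66 kg (target 94.68 kg)
  ZrO2: 63.30·0.6742 = 42.68 kg (target 42.68 kg)
  MgO: 117.6·0.3199 + 26.07·0.9848 = 63.29 kg (target 63.30 kg)
Consistency of the glass mass: whole batch net of LOI = 250.0 kg (oxide target masses add up to 250.0 kg; the stated basis being 250.0 kg — gaps are rounding artifacts).
Summing the batch: Σ batch = 279.4 kg; LOI removed, Σ of batch·LOI: 29.39 kg; yield: glass divided by total = 89.48%.

Batch per 250.0 kg vitreous product:
  K2CO3: 72.40 kg
  Talc: 117.6 kg
  Zircon sand: 63.30 kg
  Periclase: 26.07 kg
Total batch = 279.4 kg; LOI loss = 29.39 kg; yield = 89.48%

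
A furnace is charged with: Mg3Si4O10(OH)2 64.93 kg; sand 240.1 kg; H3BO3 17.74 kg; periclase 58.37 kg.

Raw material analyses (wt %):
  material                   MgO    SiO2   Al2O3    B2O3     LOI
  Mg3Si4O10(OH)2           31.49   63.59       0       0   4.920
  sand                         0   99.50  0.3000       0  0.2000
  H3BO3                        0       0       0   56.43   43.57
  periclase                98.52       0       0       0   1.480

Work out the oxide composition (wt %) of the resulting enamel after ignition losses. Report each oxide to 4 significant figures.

Each numeric step maintains full precision end to end; intermediates are shown rounded off to 4 significant digits as written; each reported figure sees exactly one rounding — all derived quantities are recomputed using the weight values per 368.9 kg of glass in full float precision (four oxide percentages, LOI, net glass mass, the totals, yield) as written in either problem or answer.
Delivered oxide masses:
  MgO: 64.93·0.3149 + 58.37·0.9852 = 77.95 kg
  SiO2: 64.93·0.6359 + 240.1·0.9950 = 280.2 kg
  Al2O3: 240.1·0.003000 = 0.7203 kg
  B2O3: 17.74·0.5643 = 10.01 kg
LOI: 64.93·0.04920 + 240.1·0.002000 + 17.74·0.4357 + 58.37·0.01480 = 12.27 kg
The glass mass, total less LOI, = 381.1 − 12.27 = 368.9 kg (= the summed oxide contributions)
each wt % is 100 × oxide ÷ glass

Glass mass = 368.9 kg (batch 381.1 − LOI 12.27).
Composition: MgO 21.13%, SiO2 75.96%, Al2O3 0.1953%, B2O3 2.714%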